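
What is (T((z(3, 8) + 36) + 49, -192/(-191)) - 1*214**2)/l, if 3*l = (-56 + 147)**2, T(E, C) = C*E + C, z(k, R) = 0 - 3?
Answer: -3741900/225953 ≈ -16.561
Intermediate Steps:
z(k, R) = -3
T(E, C) = C + C*E
l = 8281/3 (l = (-56 + 147)**2/3 = (1/3)*91**2 = (1/3)*8281 = 8281/3 ≈ 2760.3)
(T((z(3, 8) + 36) + 49, -192/(-191)) - 1*214**2)/l = ((-192/(-191))*(1 + ((-3 + 36) + 49)) - 1*214**2)/(8281/3) = ((-192*(-1/191))*(1 + (33 + 49)) - 1*45796)*(3/8281) = (192*(1 + 82)/191 - 45796)*(3/8281) = ((192/191)*83 - 45796)*(3/8281) = (15936/191 - 45796)*(3/8281) = -8731100/191*3/8281 = -3741900/225953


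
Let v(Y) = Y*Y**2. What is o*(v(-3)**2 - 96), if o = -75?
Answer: -47475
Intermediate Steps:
v(Y) = Y**3
o*(v(-3)**2 - 96) = -75*(((-3)**3)**2 - 96) = -75*((-27)**2 - 96) = -75*(729 - 96) = -75*633 = -47475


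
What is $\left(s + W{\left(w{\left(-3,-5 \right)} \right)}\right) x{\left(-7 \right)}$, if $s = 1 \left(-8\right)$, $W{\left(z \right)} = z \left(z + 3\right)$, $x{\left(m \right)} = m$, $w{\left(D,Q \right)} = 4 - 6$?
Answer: $70$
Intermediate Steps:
$w{\left(D,Q \right)} = -2$ ($w{\left(D,Q \right)} = 4 - 6 = -2$)
$W{\left(z \right)} = z \left(3 + z\right)$
$s = -8$
$\left(s + W{\left(w{\left(-3,-5 \right)} \right)}\right) x{\left(-7 \right)} = \left(-8 - 2 \left(3 - 2\right)\right) \left(-7\right) = \left(-8 - 2\right) \left(-7\right) = \left(-10\right) \left(-7\right) = 70$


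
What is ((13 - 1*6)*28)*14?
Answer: 2744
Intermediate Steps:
((13 - 1*6)*28)*14 = ((13 - 6)*28)*14 = (7*28)*14 = 196*14 = 2744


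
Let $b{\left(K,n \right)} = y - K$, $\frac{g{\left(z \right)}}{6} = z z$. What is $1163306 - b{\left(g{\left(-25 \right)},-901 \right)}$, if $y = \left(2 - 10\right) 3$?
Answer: $1167080$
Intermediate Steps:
$g{\left(z \right)} = 6 z^{2}$ ($g{\left(z \right)} = 6 z z = 6 z^{2}$)
$y = -24$ ($y = \left(-8\right) 3 = -24$)
$b{\left(K,n \right)} = -24 - K$
$1163306 - b{\left(g{\left(-25 \right)},-901 \right)} = 1163306 - \left(-24 - 6 \left(-25\right)^{2}\right) = 1163306 - \left(-24 - 6 \cdot 625\right) = 1163306 - \left(-24 - 3750\right) = 1163306 - -3774 = 1163306 + 3774 = 1167080$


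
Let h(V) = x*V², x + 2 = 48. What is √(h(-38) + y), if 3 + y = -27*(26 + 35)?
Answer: √64774 ≈ 254.51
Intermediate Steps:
x = 46 (x = -2 + 48 = 46)
h(V) = 46*V²
y = -1650 (y = -3 - 27*(26 + 35) = -3 - 27*61 = -3 - 1647 = -1650)
√(h(-38) + y) = √(46*(-38)² - 1650) = √(46*1444 - 1650) = √(66424 - 1650) = √64774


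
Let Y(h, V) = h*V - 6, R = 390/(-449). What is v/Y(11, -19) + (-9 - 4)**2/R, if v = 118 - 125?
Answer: -250949/1290 ≈ -194.53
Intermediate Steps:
R = -390/449 (R = 390*(-1/449) = -390/449 ≈ -0.86860)
Y(h, V) = -6 + V*h (Y(h, V) = V*h - 6 = -6 + V*h)
v = -7
v/Y(11, -19) + (-9 - 4)**2/R = -7/(-6 - 19*11) + (-9 - 4)**2/(-390/449) = -7/(-6 - 209) + (-13)**2*(-449/390) = -7/(-215) + 169*(-449/390) = -7*(-1/215) - 5837/30 = 7/215 - 5837/30 = -250949/1290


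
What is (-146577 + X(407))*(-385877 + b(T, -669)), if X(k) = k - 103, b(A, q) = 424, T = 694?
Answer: 56381366669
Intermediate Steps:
X(k) = -103 + k
(-146577 + X(407))*(-385877 + b(T, -669)) = (-146577 + (-103 + 407))*(-385877 + 424) = (-146577 + 304)*(-385453) = -146273*(-385453) = 56381366669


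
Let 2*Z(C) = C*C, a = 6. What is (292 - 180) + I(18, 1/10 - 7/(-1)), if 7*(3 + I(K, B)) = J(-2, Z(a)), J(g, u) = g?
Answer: 761/7 ≈ 108.71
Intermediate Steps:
Z(C) = C²/2 (Z(C) = (C*C)/2 = C²/2)
I(K, B) = -23/7 (I(K, B) = -3 + (⅐)*(-2) = -3 - 2/7 = -23/7)
(292 - 180) + I(18, 1/10 - 7/(-1)) = (292 - 180) - 23/7 = 112 - 23/7 = 761/7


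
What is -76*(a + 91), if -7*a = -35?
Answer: -7296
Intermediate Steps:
a = 5 (a = -⅐*(-35) = 5)
-76*(a + 91) = -76*(5 + 91) = -76*96 = -7296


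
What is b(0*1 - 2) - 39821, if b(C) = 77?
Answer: -39744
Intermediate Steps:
b(0*1 - 2) - 39821 = 77 - 39821 = -39744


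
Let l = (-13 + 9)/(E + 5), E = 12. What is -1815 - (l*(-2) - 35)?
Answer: -30268/17 ≈ -1780.5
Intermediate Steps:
l = -4/17 (l = (-13 + 9)/(12 + 5) = -4/17 ≈ -0.23529)
-1815 - (l*(-2) - 35) = -1815 - (-4/17*(-2) - 35) = -1815 - (8/17 - 35) = -1815 - 1*(-587/17) = -1815 + 587/17 = -30268/17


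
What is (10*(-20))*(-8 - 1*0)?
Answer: 1600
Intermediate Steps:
(10*(-20))*(-8 - 1*0) = -200*(-8 + 0) = -200*(-8) = 1600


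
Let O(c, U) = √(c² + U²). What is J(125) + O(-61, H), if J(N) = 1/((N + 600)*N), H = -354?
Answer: 1/90625 + √129037 ≈ 359.22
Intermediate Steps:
J(N) = 1/(N*(600 + N)) (J(N) = 1/((600 + N)*N) = 1/(N*(600 + N)))
O(c, U) = √(U² + c²)
J(125) + O(-61, H) = 1/(125*(600 + 125)) + √((-354)² + (-61)²) = (1/125)/725 + √(125316 + 3721) = (1/125)*(1/725) + √129037 = 1/90625 + √129037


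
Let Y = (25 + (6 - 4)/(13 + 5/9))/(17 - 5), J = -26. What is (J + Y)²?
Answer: 76545001/133956 ≈ 571.42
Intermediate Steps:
Y = 767/366 (Y = (25 + 2/(13 + 5*(⅑)))/12 = (25 + 2/(13 + 5/9))*(1/12) = (25 + 2/(122/9))*(1/12) = (25 + 2*(9/122))*(1/12) = (25 + 9/61)*(1/12) = (1534/61)*(1/12) = 767/366 ≈ 2.0956)
(J + Y)² = (-26 + 767/366)² = (-8749/366)² = 76545001/133956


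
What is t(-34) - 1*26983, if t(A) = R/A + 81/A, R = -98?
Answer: -53965/2 ≈ -26983.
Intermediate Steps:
t(A) = -17/A (t(A) = -98/A + 81/A = -17/A)
t(-34) - 1*26983 = -17/(-34) - 1*26983 = -17*(-1/34) - 26983 = ½ - 26983 = -53965/2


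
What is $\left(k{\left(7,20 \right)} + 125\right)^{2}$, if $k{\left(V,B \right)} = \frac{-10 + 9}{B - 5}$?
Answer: $\frac{3511876}{225} \approx 15608.0$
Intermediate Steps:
$k{\left(V,B \right)} = - \frac{1}{-5 + B}$
$\left(k{\left(7,20 \right)} + 125\right)^{2} = \left(- \frac{1}{-5 + 20} + 125\right)^{2} = \left(- \frac{1}{15} + 125\right)^{2} = \left(\frac{1874}{15}\right)^{2} = \frac{3511876}{225}$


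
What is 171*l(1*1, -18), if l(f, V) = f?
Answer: 171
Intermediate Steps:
171*l(1*1, -18) = 171*(1*1) = 171*1 = 171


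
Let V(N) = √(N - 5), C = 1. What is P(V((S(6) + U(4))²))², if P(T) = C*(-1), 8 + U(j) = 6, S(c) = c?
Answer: 1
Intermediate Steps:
U(j) = -2 (U(j) = -8 + 6 = -2)
V(N) = √(-5 + N)
P(T) = -1 (P(T) = 1*(-1) = -1)
P(V((S(6) + U(4))²))² = (-1)² = 1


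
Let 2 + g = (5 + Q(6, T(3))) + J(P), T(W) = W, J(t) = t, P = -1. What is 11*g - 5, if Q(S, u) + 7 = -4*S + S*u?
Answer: -126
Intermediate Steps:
Q(S, u) = -7 - 4*S + S*u (Q(S, u) = -7 + (-4*S + S*u) = -7 - 4*S + S*u)
g = -11 (g = -2 + ((5 + (-7 - 4*6 + 6*3)) - 1) = -2 + ((5 + (-7 - 24 + 18)) - 1) = -2 + ((5 - 13) - 1) = -2 + (-8 - 1) = -2 - 9 = -11)
11*g - 5 = 11*(-11) - 5 = -121 - 5 = -126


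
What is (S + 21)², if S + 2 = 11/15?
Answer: 87616/225 ≈ 389.40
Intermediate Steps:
S = -19/15 (S = -2 + 11/15 = -19/15 ≈ -1.2667)
(S + 21)² = (-19/15 + 21)² = (296/15)² = 87616/225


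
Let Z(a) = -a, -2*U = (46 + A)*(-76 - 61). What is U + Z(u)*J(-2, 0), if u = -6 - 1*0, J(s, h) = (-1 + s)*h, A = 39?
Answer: 11645/2 ≈ 5822.5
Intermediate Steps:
J(s, h) = h*(-1 + s)
U = 11645/2 (U = -(46 + 39)*(-76 - 61)/2 = -85*(-137)/2 = -½*(-11645) = 11645/2 ≈ 5822.5)
u = -6 (u = -6 + 0 = -6)
U + Z(u)*J(-2, 0) = 11645/2 + (-1*(-6))*(0*(-1 - 2)) = 11645/2 + 6*(0*(-3)) = 11645/2 + 6*0 = 11645/2 + 0 = 11645/2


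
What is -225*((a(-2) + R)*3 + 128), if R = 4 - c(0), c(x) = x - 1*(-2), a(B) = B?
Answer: -28800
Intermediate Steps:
c(x) = 2 + x (c(x) = x + 2 = 2 + x)
R = 2 (R = 4 - (2 + 0) = 4 - 1*2 = 4 - 2 = 2)
-225*((a(-2) + R)*3 + 128) = -225*((-2 + 2)*3 + 128) = -225*(0*3 + 128) = -225*(0 + 128) = -225*128 = -28800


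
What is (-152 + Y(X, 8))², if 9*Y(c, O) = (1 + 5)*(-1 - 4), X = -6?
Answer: 217156/9 ≈ 24128.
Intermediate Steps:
Y(c, O) = -10/3 (Y(c, O) = ((1 + 5)*(-1 - 4))/9 = (6*(-5))/9 = (⅑)*(-30) = -10/3)
(-152 + Y(X, 8))² = (-152 - 10/3)² = (-466/3)² = 217156/9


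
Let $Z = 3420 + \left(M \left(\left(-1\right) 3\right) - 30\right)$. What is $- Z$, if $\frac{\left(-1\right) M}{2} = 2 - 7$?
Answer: $-3360$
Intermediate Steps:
$M = 10$ ($M = - 2 \left(2 - 7\right) = \left(-2\right) \left(-5\right) = 10$)
$Z = 3360$ ($Z = 3420 + \left(10 \left(\left(-1\right) 3\right) - 30\right) = 3420 + \left(10 \left(-3\right) - 30\right) = 3420 - 60 = 3360$)
$- Z = \left(-1\right) 3360 = -3360$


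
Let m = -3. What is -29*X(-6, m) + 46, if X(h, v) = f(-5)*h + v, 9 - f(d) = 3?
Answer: 1177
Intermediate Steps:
f(d) = 6 (f(d) = 9 - 1*3 = 9 - 3 = 6)
X(h, v) = v + 6*h (X(h, v) = 6*h + v = v + 6*h)
-29*X(-6, m) + 46 = -29*(-3 + 6*(-6)) + 46 = -29*(-3 - 36) + 46 = -29*(-39) + 46 = 1131 + 46 = 1177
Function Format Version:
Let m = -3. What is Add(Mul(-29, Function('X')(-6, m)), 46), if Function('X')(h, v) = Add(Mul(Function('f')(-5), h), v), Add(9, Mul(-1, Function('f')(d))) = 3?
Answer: 1177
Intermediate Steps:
Function('f')(d) = 6 (Function('f')(d) = Add(9, Mul(-1, 3)) = Add(9, -3) = 6)
Function('X')(h, v) = Add(v, Mul(6, h)) (Function('X')(h, v) = Add(Mul(6, h), v) = Add(v, Mul(6, h)))
Add(Mul(-29, Function('X')(-6, m)), 46) = Add(Mul(-29, Add(-3, Mul(6, -6))), 46) = Add(Mul(-29, Add(-3, -36)), 46) = Add(Mul(-29, -39), 46) = Add(1131, 46) = 1177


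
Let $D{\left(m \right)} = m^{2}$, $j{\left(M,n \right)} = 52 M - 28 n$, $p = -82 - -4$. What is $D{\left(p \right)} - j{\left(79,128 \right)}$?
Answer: $5560$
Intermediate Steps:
$p = -78$ ($p = -82 + 4 = -78$)
$j{\left(M,n \right)} = - 28 n + 52 M$
$D{\left(p \right)} - j{\left(79,128 \right)} = \left(-78\right)^{2} - \left(\left(-28\right) 128 + 52 \cdot 79\right) = 6084 - \left(-3584 + 4108\right) = 6084 - 524 = 5560$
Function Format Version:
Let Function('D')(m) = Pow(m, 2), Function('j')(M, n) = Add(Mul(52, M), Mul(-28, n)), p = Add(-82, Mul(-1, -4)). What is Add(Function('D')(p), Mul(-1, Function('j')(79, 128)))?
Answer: 5560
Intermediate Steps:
p = -78 (p = Add(-82, 4) = -78)
Function('j')(M, n) = Add(Mul(-28, n), Mul(52, M))
Add(Function('D')(p), Mul(-1, Function('j')(79, 128))) = Add(Pow(-78, 2), Mul(-1, Add(Mul(-28, 128), Mul(52, 79)))) = Add(6084, Mul(-1, Add(-3584, 4108))) = Add(6084, Mul(-1, 524)) = Add(6084, -524) = 5560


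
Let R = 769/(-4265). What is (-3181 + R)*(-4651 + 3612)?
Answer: 14096875626/4265 ≈ 3.3052e+6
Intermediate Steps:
R = -769/4265 (R = 769*(-1/4265) = -769/4265 ≈ -0.18030)
(-3181 + R)*(-4651 + 3612) = (-3181 - 769/4265)*(-4651 + 3612) = -13567734/4265*(-1039) = 14096875626/4265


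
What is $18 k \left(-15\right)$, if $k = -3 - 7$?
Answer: $2700$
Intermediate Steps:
$k = -10$ ($k = -3 - 7 = -10$)
$18 k \left(-15\right) = 18 \left(-10\right) \left(-15\right) = \left(-180\right) \left(-15\right) = 2700$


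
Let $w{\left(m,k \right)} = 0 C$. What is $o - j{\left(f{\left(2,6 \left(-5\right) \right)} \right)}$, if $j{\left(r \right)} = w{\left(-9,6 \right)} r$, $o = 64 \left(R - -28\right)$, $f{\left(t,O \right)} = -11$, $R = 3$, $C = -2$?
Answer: $1984$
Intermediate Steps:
$w{\left(m,k \right)} = 0$ ($w{\left(m,k \right)} = 0 \left(-2\right) = 0$)
$o = 1984$ ($o = 64 \left(3 - -28\right) = 64 \left(3 + 28\right) = 64 \cdot 31 = 1984$)
$j{\left(r \right)} = 0$ ($j{\left(r \right)} = 0 r = 0$)
$o - j{\left(f{\left(2,6 \left(-5\right) \right)} \right)} = 1984 - 0 = 1984 + 0 = 1984$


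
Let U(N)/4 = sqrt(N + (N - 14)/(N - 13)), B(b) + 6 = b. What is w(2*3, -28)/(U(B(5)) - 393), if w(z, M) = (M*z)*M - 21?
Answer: -12882933/1081135 - 9366*sqrt(14)/1081135 ≈ -11.949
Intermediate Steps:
B(b) = -6 + b
w(z, M) = -21 + z*M**2 (w(z, M) = z*M**2 - 21 = -21 + z*M**2)
U(N) = 4*sqrt(N + (-14 + N)/(-13 + N)) (U(N) = 4*sqrt(N + (N - 14)/(N - 13)) = 4*sqrt(N + (-14 + N)/(-13 + N)))
w(2*3, -28)/(U(B(5)) - 393) = (-21 + (2*3)*(-28)**2)/(4*sqrt((-14 + (-6 + 5) + (-6 + 5)*(-13 + (-6 + 5)))/(-13 + (-6 + 5))) - 393) = (-21 + 6*784)/(4*sqrt((-14 - 1 - (-13 - 1))/(-13 - 1)) - 393) = (-21 + 4704)/(4*sqrt((-14 - 1 - 1*(-14))/(-14)) - 393) = 4683/(4*sqrt(-(-14 - 1 + 14)/14) - 393) = 4683/(4*sqrt(-1/14*(-1)) - 393) = 4683/(4*sqrt(1/14) - 393) = 4683/(4*(sqrt(14)/14) - 393) = 4683/(2*sqrt(14)/7 - 393) = 4683/(-393 + 2*sqrt(14)/7)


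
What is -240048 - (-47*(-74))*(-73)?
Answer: 13846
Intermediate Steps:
-240048 - (-47*(-74))*(-73) = -240048 - 3478*(-73) = -240048 - 1*(-253894) = -240048 + 253894 = 13846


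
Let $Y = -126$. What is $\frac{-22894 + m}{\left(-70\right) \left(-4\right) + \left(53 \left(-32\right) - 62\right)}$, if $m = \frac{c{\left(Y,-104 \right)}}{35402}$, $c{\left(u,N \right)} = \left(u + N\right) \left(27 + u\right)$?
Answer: $\frac{405235309}{26162078} \approx 15.489$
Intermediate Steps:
$c{\left(u,N \right)} = \left(27 + u\right) \left(N + u\right)$ ($c{\left(u,N \right)} = \left(N + u\right) \left(27 + u\right) = \left(27 + u\right) \left(N + u\right)$)
$m = \frac{11385}{17701}$ ($m = \frac{\left(-126\right)^{2} + 27 \left(-104\right) + 27 \left(-126\right) - -13104}{35402} = \left(15876 - 2808 - 3402 + 13104\right) \frac{1}{35402} = 22770 \cdot \frac{1}{35402} = \frac{11385}{17701} \approx 0.64318$)
$\frac{-22894 + m}{\left(-70\right) \left(-4\right) + \left(53 \left(-32\right) - 62\right)} = \frac{-22894 + \frac{11385}{17701}}{\left(-70\right) \left(-4\right) + \left(53 \left(-32\right) - 62\right)} = - \frac{405235309}{17701 \left(280 - 1758\right)} = - \frac{405235309}{17701 \left(-1478\right)} = \left(- \frac{405235309}{17701}\right) \left(- \frac{1}{1478}\right) = \frac{405235309}{26162078}$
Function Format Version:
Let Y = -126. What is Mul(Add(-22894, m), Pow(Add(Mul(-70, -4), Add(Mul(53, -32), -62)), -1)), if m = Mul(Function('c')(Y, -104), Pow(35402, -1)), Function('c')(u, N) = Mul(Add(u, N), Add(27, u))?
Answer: Rational(405235309, 26162078) ≈ 15.489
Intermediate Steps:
Function('c')(u, N) = Mul(Add(27, u), Add(N, u)) (Function('c')(u, N) = Mul(Add(N, u), Add(27, u)) = Mul(Add(27, u), Add(N, u)))
m = Rational(11385, 17701) (m = Mul(Add(Pow(-126, 2), Mul(27, -104), Mul(27, -126), Mul(-104, -126)), Pow(35402, -1)) = Mul(Add(15876, -2808, -3402, 13104), Rational(1, 35402)) = Mul(22770, Rational(1, 35402)) = Rational(11385, 17701) ≈ 0.64318)
Mul(Add(-22894, m), Pow(Add(Mul(-70, -4), Add(Mul(53, -32), -62)), -1)) = Mul(Add(-22894, Rational(11385, 17701)), Pow(Add(Mul(-70, -4), Add(Mul(53, -32), -62)), -1)) = Mul(Rational(-405235309, 17701), Pow(Add(280, Add(-1696, -62)), -1)) = Mul(Rational(-405235309, 17701), Pow(Add(280, -1758), -1)) = Mul(Rational(-405235309, 17701), Pow(-1478, -1)) = Mul(Rational(-405235309, 17701), Rational(-1, 1478)) = Rational(405235309, 26162078)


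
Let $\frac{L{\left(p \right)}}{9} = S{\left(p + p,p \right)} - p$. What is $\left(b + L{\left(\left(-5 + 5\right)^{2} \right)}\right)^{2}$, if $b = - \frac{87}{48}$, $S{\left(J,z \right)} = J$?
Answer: $\frac{841}{256} \approx 3.2852$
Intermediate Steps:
$b = - \frac{29}{16}$ ($b = \left(-87\right) \frac{1}{48} = - \frac{29}{16} \approx -1.8125$)
$L{\left(p \right)} = 9 p$ ($L{\left(p \right)} = 9 \left(\left(p + p\right) - p\right) = 9 \left(2 p - p\right) = 9 p$)
$\left(b + L{\left(\left(-5 + 5\right)^{2} \right)}\right)^{2} = \left(- \frac{29}{16} + 9 \left(-5 + 5\right)^{2}\right)^{2} = \left(- \frac{29}{16} + 9 \cdot 0^{2}\right)^{2} = \left(- \frac{29}{16} + 9 \cdot 0\right)^{2} = \left(- \frac{29}{16} + 0\right)^{2} = \left(- \frac{29}{16}\right)^{2} = \frac{841}{256}$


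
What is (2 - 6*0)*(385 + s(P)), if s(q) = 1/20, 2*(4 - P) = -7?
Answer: 7701/10 ≈ 770.10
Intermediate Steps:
P = 15/2 (P = 4 - ½*(-7) = 4 + 7/2 = 15/2 ≈ 7.5000)
s(q) = 1/20
(2 - 6*0)*(385 + s(P)) = (2 - 6*0)*(385 + 1/20) = (2 + 0)*(7701/20) = 2*(7701/20) = 7701/10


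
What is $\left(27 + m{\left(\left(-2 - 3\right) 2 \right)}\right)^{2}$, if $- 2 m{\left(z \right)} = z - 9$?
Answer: $\frac{5329}{4} \approx 1332.3$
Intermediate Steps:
$m{\left(z \right)} = \frac{9}{2} - \frac{z}{2}$ ($m{\left(z \right)} = - \frac{z - 9}{2} = - \frac{-9 + z}{2} = \frac{9}{2} - \frac{z}{2}$)
$\left(27 + m{\left(\left(-2 - 3\right) 2 \right)}\right)^{2} = \left(27 - \left(- \frac{9}{2} + \frac{\left(-2 - 3\right) 2}{2}\right)\right)^{2} = \left(27 - \left(- \frac{9}{2} + \frac{\left(-5\right) 2}{2}\right)\right)^{2} = \left(27 + \left(\frac{9}{2} - -5\right)\right)^{2} = \left(27 + \left(\frac{9}{2} + 5\right)\right)^{2} = \left(27 + \frac{19}{2}\right)^{2} = \left(\frac{73}{2}\right)^{2} = \frac{5329}{4}$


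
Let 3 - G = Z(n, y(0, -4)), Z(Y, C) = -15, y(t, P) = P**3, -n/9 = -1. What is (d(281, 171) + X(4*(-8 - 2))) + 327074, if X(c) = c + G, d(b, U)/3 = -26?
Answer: 326974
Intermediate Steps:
n = 9 (n = -9*(-1) = 9)
d(b, U) = -78 (d(b, U) = 3*(-26) = -78)
G = 18 (G = 3 - 1*(-15) = 3 + 15 = 18)
X(c) = 18 + c (X(c) = c + 18 = 18 + c)
(d(281, 171) + X(4*(-8 - 2))) + 327074 = (-78 + (18 + 4*(-8 - 2))) + 327074 = (-78 + (18 + 4*(-10))) + 327074 = (-78 + (18 - 40)) + 327074 = (-78 - 22) + 327074 = -100 + 327074 = 326974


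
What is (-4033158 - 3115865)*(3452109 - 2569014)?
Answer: -6313266466185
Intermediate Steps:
(-4033158 - 3115865)*(3452109 - 2569014) = -7149023*883095 = -6313266466185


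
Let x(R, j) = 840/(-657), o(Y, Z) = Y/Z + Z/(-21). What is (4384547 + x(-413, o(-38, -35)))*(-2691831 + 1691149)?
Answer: -960870379979866/219 ≈ -4.3875e+12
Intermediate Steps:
o(Y, Z) = -Z/21 + Y/Z (o(Y, Z) = Y/Z + Z*(-1/21) = Y/Z - Z/21 = -Z/21 + Y/Z)
x(R, j) = -280/219 (x(R, j) = 840*(-1/657) = -280/219)
(4384547 + x(-413, o(-38, -35)))*(-2691831 + 1691149) = (4384547 - 280/219)*(-2691831 + 1691149) = (960215513/219)*(-1000682) = -960870379979866/219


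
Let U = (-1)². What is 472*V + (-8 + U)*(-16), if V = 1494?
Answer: 705280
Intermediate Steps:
U = 1
472*V + (-8 + U)*(-16) = 472*1494 + (-8 + 1)*(-16) = 705168 - 7*(-16) = 705168 + 112 = 705280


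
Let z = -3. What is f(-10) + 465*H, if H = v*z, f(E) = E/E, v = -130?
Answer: 181351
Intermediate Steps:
f(E) = 1
H = 390 (H = -130*(-3) = 390)
f(-10) + 465*H = 1 + 465*390 = 1 + 181350 = 181351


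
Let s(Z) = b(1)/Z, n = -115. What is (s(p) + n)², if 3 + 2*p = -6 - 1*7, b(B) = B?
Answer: 848241/64 ≈ 13254.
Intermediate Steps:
p = -8 (p = -3/2 + (-6 - 1*7)/2 = -3/2 + (-6 - 7)/2 = -3/2 + (½)*(-13) = -3/2 - 13/2 = -8)
s(Z) = 1/Z
(s(p) + n)² = (1/(-8) - 115)² = (-⅛ - 115)² = (-921/8)² = 848241/64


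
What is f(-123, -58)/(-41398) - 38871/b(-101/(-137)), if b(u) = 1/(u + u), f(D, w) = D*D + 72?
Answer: -325056777453/5671526 ≈ -57314.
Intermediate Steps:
f(D, w) = 72 + D² (f(D, w) = D² + 72 = 72 + D²)
b(u) = 1/(2*u)
f(-123, -58)/(-41398) - 38871/b(-101/(-137)) = (72 + (-123)²)/(-41398) - 38871/(1/(2*((-101/(-137))))) = (72 + 15129)*(-1/41398) - 38871/(1/(2*((-101*(-1/137))))) = 15201*(-1/41398) - 38871/(1/(2*(101/137))) = -15201/41398 - 38871/((½)*(137/101)) = -15201/41398 - 38871/137/202 = -15201/41398 - 38871*202/137 = -15201/41398 - 7851942/137 = -325056777453/5671526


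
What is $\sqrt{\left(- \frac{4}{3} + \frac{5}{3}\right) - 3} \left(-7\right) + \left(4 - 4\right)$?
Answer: $- \frac{14 i \sqrt{6}}{3} \approx - 11.431 i$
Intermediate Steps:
$\sqrt{\left(- \frac{4}{3} + \frac{5}{3}\right) - 3} \left(-7\right) + \left(4 - 4\right) = \sqrt{\left(\left(-4\right) \frac{1}{3} + 5 \cdot \frac{1}{3}\right) - 3} \left(-7\right) + 0 = \sqrt{\left(- \frac{4}{3} + \frac{5}{3}\right) - 3} \left(-7\right) + 0 = \sqrt{\frac{1}{3} - 3} \left(-7\right) + 0 = \sqrt{- \frac{8}{3}} \left(-7\right) + 0 = \frac{2 i \sqrt{6}}{3} \left(-7\right) + 0 = - \frac{14 i \sqrt{6}}{3} + 0 = - \frac{14 i \sqrt{6}}{3}$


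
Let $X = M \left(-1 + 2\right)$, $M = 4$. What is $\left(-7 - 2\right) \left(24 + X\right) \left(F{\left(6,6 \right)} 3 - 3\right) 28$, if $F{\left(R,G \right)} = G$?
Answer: $-105840$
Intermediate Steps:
$X = 4$ ($X = 4 \left(-1 + 2\right) = 4 \cdot 1 = 4$)
$\left(-7 - 2\right) \left(24 + X\right) \left(F{\left(6,6 \right)} 3 - 3\right) 28 = \left(-7 - 2\right) \left(24 + 4\right) \left(6 \cdot 3 - 3\right) 28 = \left(-9\right) 28 \left(18 - 3\right) 28 = \left(-252\right) 15 \cdot 28 = \left(-3780\right) 28 = -105840$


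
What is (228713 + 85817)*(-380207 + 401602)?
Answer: 6729369350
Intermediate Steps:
(228713 + 85817)*(-380207 + 401602) = 314530*21395 = 6729369350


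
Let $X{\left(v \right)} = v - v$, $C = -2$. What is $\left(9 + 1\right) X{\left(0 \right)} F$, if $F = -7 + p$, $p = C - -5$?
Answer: $0$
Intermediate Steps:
$p = 3$ ($p = -2 - -5 = -2 + 5 = 3$)
$X{\left(v \right)} = 0$
$F = -4$ ($F = -7 + 3 = -4$)
$\left(9 + 1\right) X{\left(0 \right)} F = \left(9 + 1\right) 0 \left(-4\right) = 10 \cdot 0 \left(-4\right) = 0 \left(-4\right) = 0$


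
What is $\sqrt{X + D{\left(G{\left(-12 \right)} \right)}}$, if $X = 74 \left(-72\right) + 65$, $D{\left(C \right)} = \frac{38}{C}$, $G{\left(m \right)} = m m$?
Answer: $\frac{7 i \sqrt{15466}}{12} \approx 72.545 i$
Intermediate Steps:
$G{\left(m \right)} = m^{2}$
$X = -5263$ ($X = -5328 + 65 = -5263$)
$\sqrt{X + D{\left(G{\left(-12 \right)} \right)}} = \sqrt{-5263 + \frac{38}{\left(-12\right)^{2}}} = \sqrt{-5263 + \frac{38}{144}} = \sqrt{-5263 + 38 \cdot \frac{1}{144}} = \sqrt{-5263 + \frac{19}{72}} = \sqrt{- \frac{378917}{72}} = \frac{7 i \sqrt{15466}}{12}$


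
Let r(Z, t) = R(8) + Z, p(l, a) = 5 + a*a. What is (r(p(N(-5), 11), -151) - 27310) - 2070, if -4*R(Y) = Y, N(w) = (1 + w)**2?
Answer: -29256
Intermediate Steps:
R(Y) = -Y/4
p(l, a) = 5 + a**2
r(Z, t) = -2 + Z (r(Z, t) = -1/4*8 + Z = -2 + Z)
(r(p(N(-5), 11), -151) - 27310) - 2070 = ((-2 + (5 + 11**2)) - 27310) - 2070 = ((-2 + (5 + 121)) - 27310) - 2070 = ((-2 + 126) - 27310) - 2070 = (124 - 27310) - 2070 = -27186 - 2070 = -29256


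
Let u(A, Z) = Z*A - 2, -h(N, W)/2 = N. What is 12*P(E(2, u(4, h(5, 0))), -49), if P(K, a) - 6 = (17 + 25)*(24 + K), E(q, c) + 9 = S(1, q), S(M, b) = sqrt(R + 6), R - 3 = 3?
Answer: 7632 + 1008*sqrt(3) ≈ 9377.9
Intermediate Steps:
R = 6 (R = 3 + 3 = 6)
h(N, W) = -2*N
S(M, b) = 2*sqrt(3) (S(M, b) = sqrt(6 + 6) = sqrt(12) = 2*sqrt(3))
u(A, Z) = -2 + A*Z (u(A, Z) = A*Z - 2 = -2 + A*Z)
E(q, c) = -9 + 2*sqrt(3)
P(K, a) = 1014 + 42*K (P(K, a) = 6 + (17 + 25)*(24 + K) = 6 + 42*(24 + K) = 6 + (1008 + 42*K) = 1014 + 42*K)
12*P(E(2, u(4, h(5, 0))), -49) = 12*(1014 + 42*(-9 + 2*sqrt(3))) = 12*(1014 + (-378 + 84*sqrt(3))) = 12*(636 + 84*sqrt(3)) = 7632 + 1008*sqrt(3)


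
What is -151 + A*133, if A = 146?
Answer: 19267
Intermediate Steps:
-151 + A*133 = -151 + 146*133 = -151 + 19418 = 19267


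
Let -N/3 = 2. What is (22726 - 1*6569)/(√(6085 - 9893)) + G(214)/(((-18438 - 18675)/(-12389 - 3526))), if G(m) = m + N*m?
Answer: -5676350/12371 - 16157*I*√238/952 ≈ -458.84 - 261.83*I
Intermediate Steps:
N = -6 (N = -3*2 = -6)
G(m) = -5*m (G(m) = m - 6*m = -5*m)
(22726 - 1*6569)/(√(6085 - 9893)) + G(214)/(((-18438 - 18675)/(-12389 - 3526))) = (22726 - 1*6569)/(√(6085 - 9893)) + (-5*214)/(((-18438 - 18675)/(-12389 - 3526))) = (22726 - 6569)/(√(-3808)) - 1070/((-37113/(-15915))) = 16157/((4*I*√238)) - 1070/((-37113*(-1/15915))) = 16157*(-I*√238/952) - 1070/12371/5305 = -16157*I*√238/952 - 1070*5305/12371 = -16157*I*√238/952 - 5676350/12371 = -5676350/12371 - 16157*I*√238/952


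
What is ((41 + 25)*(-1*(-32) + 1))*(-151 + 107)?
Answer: -95832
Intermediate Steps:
((41 + 25)*(-1*(-32) + 1))*(-151 + 107) = (66*(32 + 1))*(-44) = (66*33)*(-44) = 2178*(-44) = -95832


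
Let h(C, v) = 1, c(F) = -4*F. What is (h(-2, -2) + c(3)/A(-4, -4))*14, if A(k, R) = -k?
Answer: -28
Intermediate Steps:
(h(-2, -2) + c(3)/A(-4, -4))*14 = (1 + (-4*3)/((-1*(-4))))*14 = (1 - 12/4)*14 = (1 - 12*¼)*14 = (1 - 3)*14 = -2*14 = -28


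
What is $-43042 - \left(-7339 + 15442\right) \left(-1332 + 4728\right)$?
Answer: $-27560830$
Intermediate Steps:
$-43042 - \left(-7339 + 15442\right) \left(-1332 + 4728\right) = -43042 - 8103 \cdot 3396 = -43042 - 27517788 = -27560830$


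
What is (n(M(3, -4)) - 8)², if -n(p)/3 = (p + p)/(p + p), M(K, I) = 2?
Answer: 121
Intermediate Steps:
n(p) = -3 (n(p) = -3*(p + p)/(p + p) = -3*2*p/(2*p) = -3*2*p*1/(2*p) = -3*1 = -3)
(n(M(3, -4)) - 8)² = (-3 - 8)² = (-11)² = 121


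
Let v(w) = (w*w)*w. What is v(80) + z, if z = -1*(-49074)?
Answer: 561074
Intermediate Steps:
v(w) = w**3 (v(w) = w**2*w = w**3)
z = 49074
v(80) + z = 80**3 + 49074 = 512000 + 49074 = 561074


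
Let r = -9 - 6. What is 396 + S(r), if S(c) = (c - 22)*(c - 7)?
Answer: 1210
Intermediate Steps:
r = -15
S(c) = (-22 + c)*(-7 + c)
396 + S(r) = 396 + (154 + (-15)² - 29*(-15)) = 396 + (154 + 225 + 435) = 396 + 814 = 1210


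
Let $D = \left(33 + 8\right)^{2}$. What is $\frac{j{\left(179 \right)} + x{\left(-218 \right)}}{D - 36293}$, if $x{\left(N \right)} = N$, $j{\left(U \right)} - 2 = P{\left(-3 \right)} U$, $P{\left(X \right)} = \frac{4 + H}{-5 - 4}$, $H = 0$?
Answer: $\frac{665}{77877} \approx 0.0085391$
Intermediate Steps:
$P{\left(X \right)} = - \frac{4}{9}$ ($P{\left(X \right)} = \frac{4 + 0}{-5 - 4} = \frac{4}{-9} = 4 \left(- \frac{1}{9}\right) = - \frac{4}{9}$)
$j{\left(U \right)} = 2 - \frac{4 U}{9}$
$D = 1681$ ($D = 41^{2} = 1681$)
$\frac{j{\left(179 \right)} + x{\left(-218 \right)}}{D - 36293} = \frac{\left(2 - \frac{716}{9}\right) - 218}{1681 - 36293} = \frac{\left(2 - \frac{716}{9}\right) - 218}{-34612} = \left(- \frac{698}{9} - 218\right) \left(- \frac{1}{34612}\right) = \left(- \frac{2660}{9}\right) \left(- \frac{1}{34612}\right) = \frac{665}{77877}$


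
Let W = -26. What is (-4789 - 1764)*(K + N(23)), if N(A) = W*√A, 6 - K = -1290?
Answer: -8492688 + 170378*√23 ≈ -7.6756e+6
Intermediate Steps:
K = 1296 (K = 6 - 1*(-1290) = 6 + 1290 = 1296)
N(A) = -26*√A
(-4789 - 1764)*(K + N(23)) = (-4789 - 1764)*(1296 - 26*√23) = -6553*(1296 - 26*√23) = -8492688 + 170378*√23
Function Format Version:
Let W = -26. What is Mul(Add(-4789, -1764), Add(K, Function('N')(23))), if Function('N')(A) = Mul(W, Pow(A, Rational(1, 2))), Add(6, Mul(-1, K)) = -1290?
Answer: Add(-8492688, Mul(170378, Pow(23, Rational(1, 2)))) ≈ -7.6756e+6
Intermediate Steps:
K = 1296 (K = Add(6, Mul(-1, -1290)) = Add(6, 1290) = 1296)
Function('N')(A) = Mul(-26, Pow(A, Rational(1, 2)))
Mul(Add(-4789, -1764), Add(K, Function('N')(23))) = Mul(Add(-4789, -1764), Add(1296, Mul(-26, Pow(23, Rational(1, 2))))) = Mul(-6553, Add(1296, Mul(-26, Pow(23, Rational(1, 2))))) = Add(-8492688, Mul(170378, Pow(23, Rational(1, 2))))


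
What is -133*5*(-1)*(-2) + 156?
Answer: -1174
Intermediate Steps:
-133*5*(-1)*(-2) + 156 = -(-665)*(-2) + 156 = -133*10 + 156 = -1330 + 156 = -1174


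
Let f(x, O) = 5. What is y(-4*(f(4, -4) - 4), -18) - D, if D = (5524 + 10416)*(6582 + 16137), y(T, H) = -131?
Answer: -362140991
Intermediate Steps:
D = 362140860 (D = 15940*22719 = 362140860)
y(-4*(f(4, -4) - 4), -18) - D = -131 - 1*362140860 = -131 - 362140860 = -362140991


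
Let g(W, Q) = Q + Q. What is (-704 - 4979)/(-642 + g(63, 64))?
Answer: 5683/514 ≈ 11.056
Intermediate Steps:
g(W, Q) = 2*Q
(-704 - 4979)/(-642 + g(63, 64)) = (-704 - 4979)/(-642 + 2*64) = -5683/(-642 + 128) = -5683/(-514) = -5683*(-1/514) = 5683/514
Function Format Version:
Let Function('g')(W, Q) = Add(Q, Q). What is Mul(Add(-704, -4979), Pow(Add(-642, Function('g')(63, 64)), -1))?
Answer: Rational(5683, 514) ≈ 11.056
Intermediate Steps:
Function('g')(W, Q) = Mul(2, Q)
Mul(Add(-704, -4979), Pow(Add(-642, Function('g')(63, 64)), -1)) = Mul(Add(-704, -4979), Pow(Add(-642, Mul(2, 64)), -1)) = Mul(-5683, Pow(Add(-642, 128), -1)) = Mul(-5683, Pow(-514, -1)) = Mul(-5683, Rational(-1, 514)) = Rational(5683, 514)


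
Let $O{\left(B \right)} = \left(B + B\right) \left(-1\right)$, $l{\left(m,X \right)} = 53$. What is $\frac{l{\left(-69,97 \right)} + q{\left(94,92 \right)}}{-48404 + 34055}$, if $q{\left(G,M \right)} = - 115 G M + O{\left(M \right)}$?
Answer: $\frac{994651}{14349} \approx 69.318$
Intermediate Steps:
$O{\left(B \right)} = - 2 B$ ($O{\left(B \right)} = 2 B \left(-1\right) = - 2 B$)
$q{\left(G,M \right)} = - 2 M - 115 G M$ ($q{\left(G,M \right)} = - 115 G M - 2 M = - 2 M - 115 G M$)
$\frac{l{\left(-69,97 \right)} + q{\left(94,92 \right)}}{-48404 + 34055} = \frac{53 + 92 \left(-2 - 10810\right)}{-48404 + 34055} = \frac{53 + 92 \left(-2 - 10810\right)}{-14349} = \left(53 + 92 \left(-10812\right)\right) \left(- \frac{1}{14349}\right) = \left(53 - 994704\right) \left(- \frac{1}{14349}\right) = \left(-994651\right) \left(- \frac{1}{14349}\right) = \frac{994651}{14349}$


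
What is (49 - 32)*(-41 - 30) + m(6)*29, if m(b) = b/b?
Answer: -1178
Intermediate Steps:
m(b) = 1
(49 - 32)*(-41 - 30) + m(6)*29 = (49 - 32)*(-41 - 30) + 1*29 = 17*(-71) + 29 = -1207 + 29 = -1178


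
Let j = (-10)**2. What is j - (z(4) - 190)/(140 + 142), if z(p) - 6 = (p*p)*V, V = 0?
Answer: 14192/141 ≈ 100.65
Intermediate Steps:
z(p) = 6 (z(p) = 6 + (p*p)*0 = 6 + p**2*0 = 6 + 0 = 6)
j = 100
j - (z(4) - 190)/(140 + 142) = 100 - (6 - 190)/(140 + 142) = 100 - (-184)/282 = 100 - 1*(-92/141) = 100 + 92/141 = 14192/141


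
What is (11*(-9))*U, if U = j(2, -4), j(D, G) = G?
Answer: 396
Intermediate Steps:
U = -4
(11*(-9))*U = (11*(-9))*(-4) = -99*(-4) = 396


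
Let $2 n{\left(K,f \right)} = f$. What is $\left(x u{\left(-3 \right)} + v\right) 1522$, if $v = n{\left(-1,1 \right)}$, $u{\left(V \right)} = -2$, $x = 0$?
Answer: $761$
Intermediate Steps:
$n{\left(K,f \right)} = \frac{f}{2}$
$v = \frac{1}{2}$ ($v = \frac{1}{2} \cdot 1 = \frac{1}{2} \approx 0.5$)
$\left(x u{\left(-3 \right)} + v\right) 1522 = \left(0 \left(-2\right) + \frac{1}{2}\right) 1522 = \left(0 + \frac{1}{2}\right) 1522 = \frac{1}{2} \cdot 1522 = 761$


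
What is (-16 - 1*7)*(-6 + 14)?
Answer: -184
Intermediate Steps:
(-16 - 1*7)*(-6 + 14) = (-16 - 7)*8 = -23*8 = -184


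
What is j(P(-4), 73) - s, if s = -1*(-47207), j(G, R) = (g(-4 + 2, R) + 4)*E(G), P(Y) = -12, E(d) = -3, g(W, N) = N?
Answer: -47438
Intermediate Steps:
j(G, R) = -12 - 3*R (j(G, R) = (R + 4)*(-3) = (4 + R)*(-3) = -12 - 3*R)
s = 47207
j(P(-4), 73) - s = (-12 - 3*73) - 1*47207 = (-12 - 219) - 47207 = -231 - 47207 = -47438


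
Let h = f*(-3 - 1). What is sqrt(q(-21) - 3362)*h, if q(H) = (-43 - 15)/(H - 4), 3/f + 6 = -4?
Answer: 12*I*sqrt(20998)/25 ≈ 69.555*I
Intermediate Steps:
f = -3/10 (f = 3/(-6 - 4) = 3/(-10) = 3*(-1/10) = -3/10 ≈ -0.30000)
h = 6/5 (h = -3*(-3 - 1)/10 = -3/10*(-4) = 6/5 ≈ 1.2000)
q(H) = -58/(-4 + H)
sqrt(q(-21) - 3362)*h = sqrt(-58/(-4 - 21) - 3362)*(6/5) = sqrt(-58/(-25) - 3362)*(6/5) = sqrt(-58*(-1/25) - 3362)*(6/5) = sqrt(58/25 - 3362)*(6/5) = sqrt(-83992/25)*(6/5) = (2*I*sqrt(20998)/5)*(6/5) = 12*I*sqrt(20998)/25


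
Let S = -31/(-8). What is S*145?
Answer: 4495/8 ≈ 561.88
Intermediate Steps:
S = 31/8 (S = -31*(-1/8) = 31/8 ≈ 3.8750)
S*145 = (31/8)*145 = 4495/8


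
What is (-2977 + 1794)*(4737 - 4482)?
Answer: -301665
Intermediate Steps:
(-2977 + 1794)*(4737 - 4482) = -1183*255 = -301665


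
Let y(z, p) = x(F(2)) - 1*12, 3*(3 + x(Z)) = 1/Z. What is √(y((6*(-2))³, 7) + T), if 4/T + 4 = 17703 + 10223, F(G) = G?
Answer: I*√104080679022/83766 ≈ 3.8514*I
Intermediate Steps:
x(Z) = -3 + 1/(3*Z)
T = 2/13961 (T = 4/(-4 + (17703 + 10223)) = 4/(-4 + 27926) = 4/27922 = 4*(1/27922) = 2/13961 ≈ 0.00014326)
y(z, p) = -89/6 (y(z, p) = (-3 + (⅓)/2) - 1*12 = (-3 + (⅓)*(½)) - 12 = (-3 + ⅙) - 12 = -17/6 - 12 = -89/6)
√(y((6*(-2))³, 7) + T) = √(-89/6 + 2/13961) = √(-1242517/83766) = I*√104080679022/83766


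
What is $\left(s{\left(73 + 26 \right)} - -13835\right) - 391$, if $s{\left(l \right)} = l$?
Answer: $13543$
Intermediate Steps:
$\left(s{\left(73 + 26 \right)} - -13835\right) - 391 = \left(\left(73 + 26\right) - -13835\right) - 391 = \left(99 + 13835\right) - 391 = 13934 - 391 = 13543$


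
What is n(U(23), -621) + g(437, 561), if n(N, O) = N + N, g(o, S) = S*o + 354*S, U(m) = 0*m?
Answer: 443751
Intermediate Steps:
U(m) = 0
g(o, S) = 354*S + S*o
n(N, O) = 2*N
n(U(23), -621) + g(437, 561) = 2*0 + 561*(354 + 437) = 0 + 561*791 = 0 + 443751 = 443751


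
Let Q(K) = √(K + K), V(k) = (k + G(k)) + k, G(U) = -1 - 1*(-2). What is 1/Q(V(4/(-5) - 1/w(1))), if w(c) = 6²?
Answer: -3*I*√295/59 ≈ -0.87333*I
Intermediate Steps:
G(U) = 1 (G(U) = -1 + 2 = 1)
w(c) = 36
V(k) = 1 + 2*k (V(k) = (k + 1) + k = (1 + k) + k = 1 + 2*k)
Q(K) = √2*√K (Q(K) = √(2*K) = √2*√K)
1/Q(V(4/(-5) - 1/w(1))) = 1/(√2*√(1 + 2*(4/(-5) - 1/36))) = 1/(√2*√(1 + 2*(4*(-⅕) - 1*1/36))) = 1/(√2*√(1 + 2*(-⅘ - 1/36))) = 1/(√2*√(1 + 2*(-149/180))) = 1/(√2*√(1 - 149/90)) = 1/(√2*√(-59/90)) = 1/(√2*(I*√590/30)) = 1/(I*√295/15) = -3*I*√295/59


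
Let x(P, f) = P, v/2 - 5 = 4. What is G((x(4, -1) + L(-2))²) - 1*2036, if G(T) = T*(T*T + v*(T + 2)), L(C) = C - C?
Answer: 7244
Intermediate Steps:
v = 18 (v = 10 + 2*4 = 10 + 8 = 18)
L(C) = 0
G(T) = T*(36 + T² + 18*T) (G(T) = T*(T*T + 18*(T + 2)) = T*(T² + 18*(2 + T)) = T*(T² + (36 + 18*T)) = T*(36 + T² + 18*T))
G((x(4, -1) + L(-2))²) - 1*2036 = (4 + 0)²*(36 + ((4 + 0)²)² + 18*(4 + 0)²) - 1*2036 = 4²*(36 + (4²)² + 18*4²) - 2036 = 16*(36 + 16² + 18*16) - 2036 = 16*(36 + 256 + 288) - 2036 = 16*580 - 2036 = 9280 - 2036 = 7244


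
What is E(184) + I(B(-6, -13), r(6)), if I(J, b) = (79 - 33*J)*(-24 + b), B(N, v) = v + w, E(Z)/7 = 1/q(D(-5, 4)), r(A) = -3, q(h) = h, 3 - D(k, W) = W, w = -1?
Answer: -14614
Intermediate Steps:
D(k, W) = 3 - W
E(Z) = -7 (E(Z) = 7/(3 - 1*4) = 7/(3 - 4) = 7/(-1) = 7*(-1) = -7)
B(N, v) = -1 + v (B(N, v) = v - 1 = -1 + v)
I(J, b) = (-24 + b)*(79 - 33*J)
E(184) + I(B(-6, -13), r(6)) = -7 + (-1896 + 79*(-3) + 792*(-1 - 13) - 33*(-1 - 13)*(-3)) = -7 + (-1896 - 237 + 792*(-14) - 33*(-14)*(-3)) = -7 + (-1896 - 237 - 11088 - 1386) = -7 - 14607 = -14614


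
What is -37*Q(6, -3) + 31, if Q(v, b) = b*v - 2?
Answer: 771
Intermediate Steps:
Q(v, b) = -2 + b*v
-37*Q(6, -3) + 31 = -37*(-2 - 3*6) + 31 = -37*(-2 - 18) + 31 = -37*(-20) + 31 = 740 + 31 = 771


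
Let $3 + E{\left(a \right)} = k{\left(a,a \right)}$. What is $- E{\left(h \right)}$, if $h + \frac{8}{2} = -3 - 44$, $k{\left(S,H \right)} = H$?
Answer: $54$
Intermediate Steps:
$h = -51$ ($h = -4 - 47 = -51$)
$E{\left(a \right)} = -3 + a$
$- E{\left(h \right)} = - (-3 - 51) = \left(-1\right) \left(-54\right) = 54$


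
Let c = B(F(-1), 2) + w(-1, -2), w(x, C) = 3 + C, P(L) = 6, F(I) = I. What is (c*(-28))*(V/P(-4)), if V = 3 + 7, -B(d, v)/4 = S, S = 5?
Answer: 2660/3 ≈ 886.67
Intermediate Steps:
B(d, v) = -20 (B(d, v) = -4*5 = -20)
V = 10
c = -19 (c = -20 + (3 - 2) = -20 + 1 = -19)
(c*(-28))*(V/P(-4)) = (-19*(-28))*(10/6) = 532*(10*(1/6)) = 532*(5/3) = 2660/3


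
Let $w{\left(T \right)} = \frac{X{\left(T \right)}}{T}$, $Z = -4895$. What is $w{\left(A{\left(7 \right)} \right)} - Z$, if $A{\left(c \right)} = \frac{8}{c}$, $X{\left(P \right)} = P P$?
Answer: $\frac{34273}{7} \approx 4896.1$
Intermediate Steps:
$X{\left(P \right)} = P^{2}$
$w{\left(T \right)} = T$ ($w{\left(T \right)} = \frac{T^{2}}{T} = T$)
$w{\left(A{\left(7 \right)} \right)} - Z = \frac{8}{7} - -4895 = 8 \cdot \frac{1}{7} + 4895 = \frac{8}{7} + 4895 = \frac{34273}{7}$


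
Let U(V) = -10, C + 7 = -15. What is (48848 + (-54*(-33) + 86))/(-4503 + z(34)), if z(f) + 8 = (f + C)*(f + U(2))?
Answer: -50716/4223 ≈ -12.009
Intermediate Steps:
C = -22 (C = -7 - 15 = -22)
z(f) = -8 + (-22 + f)*(-10 + f) (z(f) = -8 + (f - 22)*(f - 10) = -8 + (-22 + f)*(-10 + f))
(48848 + (-54*(-33) + 86))/(-4503 + z(34)) = (48848 + (-54*(-33) + 86))/(-4503 + (212 + 34**2 - 32*34)) = (48848 + (1782 + 86))/(-4503 + (212 + 1156 - 1088)) = (48848 + 1868)/(-4503 + 280) = 50716/(-4223) = 50716*(-1/4223) = -50716/4223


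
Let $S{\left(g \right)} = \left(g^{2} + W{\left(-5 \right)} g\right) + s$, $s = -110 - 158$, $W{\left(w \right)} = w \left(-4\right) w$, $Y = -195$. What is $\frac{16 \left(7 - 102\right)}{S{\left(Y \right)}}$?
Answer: $- \frac{1520}{57257} \approx -0.026547$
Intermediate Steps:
$W{\left(w \right)} = - 4 w^{2}$ ($W{\left(w \right)} = - 4 w w = - 4 w^{2}$)
$s = -268$
$S{\left(g \right)} = -268 + g^{2} - 100 g$ ($S{\left(g \right)} = \left(g^{2} + - 4 \left(-5\right)^{2} g\right) - 268 = \left(g^{2} + \left(-4\right) 25 g\right) - 268 = \left(g^{2} - 100 g\right) - 268 = -268 + g^{2} - 100 g$)
$\frac{16 \left(7 - 102\right)}{S{\left(Y \right)}} = \frac{16 \left(7 - 102\right)}{-268 + \left(-195\right)^{2} - -19500} = \frac{16 \left(-95\right)}{-268 + 38025 + 19500} = - \frac{1520}{57257}$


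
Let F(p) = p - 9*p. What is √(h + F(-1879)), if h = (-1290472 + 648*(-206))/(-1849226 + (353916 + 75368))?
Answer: 2*√1894379420008623/709971 ≈ 122.61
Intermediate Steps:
F(p) = -8*p
h = 711980/709971 (h = (-1290472 - 133488)/(-1849226 + 429284) = -1423960/(-1419942) = -1423960*(-1/1419942) = 711980/709971 ≈ 1.0028)
√(h + F(-1879)) = √(711980/709971 - 8*(-1879)) = √(711980/709971 + 15032) = √(10672996052/709971) = 2*√1894379420008623/709971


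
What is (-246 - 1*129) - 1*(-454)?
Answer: 79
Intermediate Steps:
(-246 - 1*129) - 1*(-454) = (-246 - 129) + 454 = -375 + 454 = 79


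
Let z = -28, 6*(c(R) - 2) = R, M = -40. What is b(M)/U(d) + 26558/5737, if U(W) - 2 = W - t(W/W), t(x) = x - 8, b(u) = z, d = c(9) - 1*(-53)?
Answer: 3157826/751547 ≈ 4.2018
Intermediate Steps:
c(R) = 2 + R/6
d = 113/2 (d = (2 + (⅙)*9) - 1*(-53) = (2 + 3/2) + 53 = 7/2 + 53 = 113/2 ≈ 56.500)
b(u) = -28
t(x) = -8 + x
U(W) = 9 + W (U(W) = 2 + (W - (-8 + W/W)) = 2 + (W - (-8 + 1)) = 2 + (W - 1*(-7)) = 2 + (W + 7) = 2 + (7 + W) = 9 + W)
b(M)/U(d) + 26558/5737 = -28/(9 + 113/2) + 26558/5737 = -28/131/2 + 26558*(1/5737) = -28*2/131 + 26558/5737 = -56/131 + 26558/5737 = 3157826/751547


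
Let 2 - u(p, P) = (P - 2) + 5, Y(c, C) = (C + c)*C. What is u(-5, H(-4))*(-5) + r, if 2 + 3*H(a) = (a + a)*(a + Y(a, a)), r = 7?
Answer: -1094/3 ≈ -364.67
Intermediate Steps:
Y(c, C) = C*(C + c)
H(a) = -⅔ + 2*a*(a + 2*a²)/3 (H(a) = -⅔ + ((a + a)*(a + a*(a + a)))/3 = -⅔ + ((2*a)*(a + a*(2*a)))/3 = -⅔ + ((2*a)*(a + 2*a²))/3 = -⅔ + (2*a*(a + 2*a²))/3 = -⅔ + 2*a*(a + 2*a²)/3)
u(p, P) = -1 - P (u(p, P) = 2 - ((P - 2) + 5) = 2 - ((-2 + P) + 5) = 2 - (3 + P) = 2 + (-3 - P) = -1 - P)
u(-5, H(-4))*(-5) + r = (-1 - (-⅔ + (⅔)*(-4)² + (4/3)*(-4)³))*(-5) + 7 = (-1 - (-⅔ + (⅔)*16 + (4/3)*(-64)))*(-5) + 7 = (-1 - (-⅔ + 32/3 - 256/3))*(-5) + 7 = (-1 - 1*(-226/3))*(-5) + 7 = (-1 + 226/3)*(-5) + 7 = (223/3)*(-5) + 7 = -1115/3 + 7 = -1094/3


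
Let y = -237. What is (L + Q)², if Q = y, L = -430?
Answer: 444889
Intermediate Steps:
Q = -237
(L + Q)² = (-430 - 237)² = (-667)² = 444889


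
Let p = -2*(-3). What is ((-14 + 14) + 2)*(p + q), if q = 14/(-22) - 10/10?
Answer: 96/11 ≈ 8.7273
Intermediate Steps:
p = 6
q = -18/11 (q = 14*(-1/22) - 10*⅒ = -7/11 - 1 = -18/11 ≈ -1.6364)
((-14 + 14) + 2)*(p + q) = ((-14 + 14) + 2)*(6 - 18/11) = (0 + 2)*(48/11) = 2*(48/11) = 96/11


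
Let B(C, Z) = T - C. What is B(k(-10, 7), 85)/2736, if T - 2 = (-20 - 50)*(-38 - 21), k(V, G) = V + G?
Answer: 4135/2736 ≈ 1.5113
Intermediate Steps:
k(V, G) = G + V
T = 4132 (T = 2 + (-20 - 50)*(-38 - 21) = 2 - 70*(-59) = 2 + 4130 = 4132)
B(C, Z) = 4132 - C
B(k(-10, 7), 85)/2736 = (4132 - (7 - 10))/2736 = (4132 - 1*(-3))*(1/2736) = (4132 + 3)*(1/2736) = 4135*(1/2736) = 4135/2736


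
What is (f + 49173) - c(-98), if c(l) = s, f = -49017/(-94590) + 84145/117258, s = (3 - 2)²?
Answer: 5050015836822/102698465 ≈ 49173.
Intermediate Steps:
s = 1 (s = 1² = 1)
f = 126915842/102698465 (f = -49017*(-1/94590) + 84145*(1/117258) = 16339/31530 + 84145/117258 = 126915842/102698465 ≈ 1.2358)
c(l) = 1
(f + 49173) - c(-98) = (126915842/102698465 + 49173) - 1*1 = 5050118535287/102698465 - 1 = 5050015836822/102698465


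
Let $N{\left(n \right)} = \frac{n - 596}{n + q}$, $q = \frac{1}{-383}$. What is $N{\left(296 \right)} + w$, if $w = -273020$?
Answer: $- \frac{10317191080}{37789} \approx -2.7302 \cdot 10^{5}$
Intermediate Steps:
$q = - \frac{1}{383} \approx -0.002611$
$N{\left(n \right)} = \frac{-596 + n}{- \frac{1}{383} + n}$ ($N{\left(n \right)} = \frac{n - 596}{n - \frac{1}{383}} = \frac{-596 + n}{- \frac{1}{383} + n}$)
$N{\left(296 \right)} + w = \frac{383 \left(-596 + 296\right)}{-1 + 383 \cdot 296} - 273020 = 383 \frac{1}{-1 + 113368} \left(-300\right) - 273020 = 383 \cdot \frac{1}{113367} \left(-300\right) - 273020 = - \frac{38300}{37789} - 273020 = - \frac{10317191080}{37789}$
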